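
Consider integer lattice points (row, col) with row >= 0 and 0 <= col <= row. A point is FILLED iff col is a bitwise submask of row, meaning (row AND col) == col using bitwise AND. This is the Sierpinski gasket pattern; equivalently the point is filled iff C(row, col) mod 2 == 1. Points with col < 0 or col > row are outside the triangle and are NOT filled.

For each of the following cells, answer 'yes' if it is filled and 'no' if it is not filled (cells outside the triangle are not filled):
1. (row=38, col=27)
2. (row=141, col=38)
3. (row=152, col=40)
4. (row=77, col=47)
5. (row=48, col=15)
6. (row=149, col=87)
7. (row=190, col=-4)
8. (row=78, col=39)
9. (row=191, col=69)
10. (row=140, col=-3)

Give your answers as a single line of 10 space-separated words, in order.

(38,27): row=0b100110, col=0b11011, row AND col = 0b10 = 2; 2 != 27 -> empty
(141,38): row=0b10001101, col=0b100110, row AND col = 0b100 = 4; 4 != 38 -> empty
(152,40): row=0b10011000, col=0b101000, row AND col = 0b1000 = 8; 8 != 40 -> empty
(77,47): row=0b1001101, col=0b101111, row AND col = 0b1101 = 13; 13 != 47 -> empty
(48,15): row=0b110000, col=0b1111, row AND col = 0b0 = 0; 0 != 15 -> empty
(149,87): row=0b10010101, col=0b1010111, row AND col = 0b10101 = 21; 21 != 87 -> empty
(190,-4): col outside [0, 190] -> not filled
(78,39): row=0b1001110, col=0b100111, row AND col = 0b110 = 6; 6 != 39 -> empty
(191,69): row=0b10111111, col=0b1000101, row AND col = 0b101 = 5; 5 != 69 -> empty
(140,-3): col outside [0, 140] -> not filled

Answer: no no no no no no no no no no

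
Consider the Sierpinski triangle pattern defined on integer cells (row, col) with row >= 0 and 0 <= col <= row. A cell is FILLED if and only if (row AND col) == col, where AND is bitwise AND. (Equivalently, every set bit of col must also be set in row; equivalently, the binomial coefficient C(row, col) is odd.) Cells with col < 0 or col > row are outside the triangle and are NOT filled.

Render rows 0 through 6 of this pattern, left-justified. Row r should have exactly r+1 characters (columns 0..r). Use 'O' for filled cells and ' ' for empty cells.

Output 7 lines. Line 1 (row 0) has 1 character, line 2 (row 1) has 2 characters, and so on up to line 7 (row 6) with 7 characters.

r0=0: O
r1=1: OO
r2=10: O O
r3=11: OOOO
r4=100: O   O
r5=101: OO  OO
r6=110: O O O O

Answer: O
OO
O O
OOOO
O   O
OO  OO
O O O O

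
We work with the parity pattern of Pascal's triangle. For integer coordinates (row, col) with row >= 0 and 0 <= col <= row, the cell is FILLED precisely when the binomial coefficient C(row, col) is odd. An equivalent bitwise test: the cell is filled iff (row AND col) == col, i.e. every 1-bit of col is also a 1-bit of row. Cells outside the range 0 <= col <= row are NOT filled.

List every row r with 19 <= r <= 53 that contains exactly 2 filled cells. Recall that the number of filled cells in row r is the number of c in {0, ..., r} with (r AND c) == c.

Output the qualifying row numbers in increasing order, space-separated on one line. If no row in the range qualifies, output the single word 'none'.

Row r has 2^popcount(r) filled cells, so we need popcount(r) = log2(2) = 1.
Scan r = 19..53 and keep those with exactly 1 one-bits:
r=19=10011 popcount=3 -> skip
r=20=10100 popcount=2 -> skip
r=21=10101 popcount=3 -> skip
r=22=10110 popcount=3 -> skip
r=23=10111 popcount=4 -> skip
r=24=11000 popcount=2 -> skip
r=25=11001 popcount=3 -> skip
r=26=11010 popcount=3 -> skip
r=27=11011 popcount=4 -> skip
r=28=11100 popcount=3 -> skip
r=29=11101 popcount=4 -> skip
r=30=11110 popcount=4 -> skip
r=31=11111 popcount=5 -> skip
r=32=100000 popcount=1 -> KEEP
r=33=100001 popcount=2 -> skip
r=34=100010 popcount=2 -> skip
r=35=100011 popcount=3 -> skip
r=36=100100 popcount=2 -> skip
r=37=100101 popcount=3 -> skip
r=38=100110 popcount=3 -> skip
r=39=100111 popcount=4 -> skip
r=40=101000 popcount=2 -> skip
r=41=101001 popcount=3 -> skip
r=42=101010 popcount=3 -> skip
r=43=101011 popcount=4 -> skip
r=44=101100 popcount=3 -> skip
r=45=101101 popcount=4 -> skip
r=46=101110 popcount=4 -> skip
r=47=101111 popcount=5 -> skip
r=48=110000 popcount=2 -> skip
r=49=110001 popcount=3 -> skip
r=50=110010 popcount=3 -> skip
r=51=110011 popcount=4 -> skip
r=52=110100 popcount=3 -> skip
r=53=110101 popcount=4 -> skip
Kept rows: 32

Answer: 32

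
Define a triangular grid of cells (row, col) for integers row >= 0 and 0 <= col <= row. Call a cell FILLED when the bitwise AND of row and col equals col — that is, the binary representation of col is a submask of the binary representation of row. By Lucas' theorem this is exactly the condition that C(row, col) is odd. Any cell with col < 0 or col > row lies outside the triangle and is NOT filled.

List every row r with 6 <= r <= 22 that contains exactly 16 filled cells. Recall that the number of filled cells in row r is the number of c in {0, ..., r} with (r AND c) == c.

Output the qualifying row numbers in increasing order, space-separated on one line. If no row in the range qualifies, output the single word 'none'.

Answer: 15

Derivation:
Row r has 2^popcount(r) filled cells, so we need popcount(r) = log2(16) = 4.
Scan r = 6..22 and keep those with exactly 4 one-bits:
r=6=110 popcount=2 -> skip
r=7=111 popcount=3 -> skip
r=8=1000 popcount=1 -> skip
r=9=1001 popcount=2 -> skip
r=10=1010 popcount=2 -> skip
r=11=1011 popcount=3 -> skip
r=12=1100 popcount=2 -> skip
r=13=1101 popcount=3 -> skip
r=14=1110 popcount=3 -> skip
r=15=1111 popcount=4 -> KEEP
r=16=10000 popcount=1 -> skip
r=17=10001 popcount=2 -> skip
r=18=10010 popcount=2 -> skip
r=19=10011 popcount=3 -> skip
r=20=10100 popcount=2 -> skip
r=21=10101 popcount=3 -> skip
r=22=10110 popcount=3 -> skip
Kept rows: 15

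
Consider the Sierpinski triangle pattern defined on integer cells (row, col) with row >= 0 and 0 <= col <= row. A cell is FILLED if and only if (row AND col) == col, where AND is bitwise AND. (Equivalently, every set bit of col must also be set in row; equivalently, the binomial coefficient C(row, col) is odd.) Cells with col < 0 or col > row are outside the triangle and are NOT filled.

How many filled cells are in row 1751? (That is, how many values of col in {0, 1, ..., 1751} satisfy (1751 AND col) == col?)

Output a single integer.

1751 in binary = 11011010111
popcount(1751) = number of 1-bits in 11011010111 = 8
A col c satisfies (1751 AND c) == c iff every set bit of c is also set in 1751; each of the 8 set bits of 1751 can independently be on or off in c.
count = 2^8 = 256

Answer: 256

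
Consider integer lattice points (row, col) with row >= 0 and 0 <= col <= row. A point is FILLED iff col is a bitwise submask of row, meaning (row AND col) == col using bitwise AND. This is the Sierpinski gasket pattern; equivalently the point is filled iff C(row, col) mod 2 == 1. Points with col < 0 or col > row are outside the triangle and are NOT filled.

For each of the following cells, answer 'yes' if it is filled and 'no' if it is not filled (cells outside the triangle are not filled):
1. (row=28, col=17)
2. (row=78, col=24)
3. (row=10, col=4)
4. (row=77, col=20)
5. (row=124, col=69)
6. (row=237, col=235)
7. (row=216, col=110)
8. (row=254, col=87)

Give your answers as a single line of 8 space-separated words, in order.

(28,17): row=0b11100, col=0b10001, row AND col = 0b10000 = 16; 16 != 17 -> empty
(78,24): row=0b1001110, col=0b11000, row AND col = 0b1000 = 8; 8 != 24 -> empty
(10,4): row=0b1010, col=0b100, row AND col = 0b0 = 0; 0 != 4 -> empty
(77,20): row=0b1001101, col=0b10100, row AND col = 0b100 = 4; 4 != 20 -> empty
(124,69): row=0b1111100, col=0b1000101, row AND col = 0b1000100 = 68; 68 != 69 -> empty
(237,235): row=0b11101101, col=0b11101011, row AND col = 0b11101001 = 233; 233 != 235 -> empty
(216,110): row=0b11011000, col=0b1101110, row AND col = 0b1001000 = 72; 72 != 110 -> empty
(254,87): row=0b11111110, col=0b1010111, row AND col = 0b1010110 = 86; 86 != 87 -> empty

Answer: no no no no no no no no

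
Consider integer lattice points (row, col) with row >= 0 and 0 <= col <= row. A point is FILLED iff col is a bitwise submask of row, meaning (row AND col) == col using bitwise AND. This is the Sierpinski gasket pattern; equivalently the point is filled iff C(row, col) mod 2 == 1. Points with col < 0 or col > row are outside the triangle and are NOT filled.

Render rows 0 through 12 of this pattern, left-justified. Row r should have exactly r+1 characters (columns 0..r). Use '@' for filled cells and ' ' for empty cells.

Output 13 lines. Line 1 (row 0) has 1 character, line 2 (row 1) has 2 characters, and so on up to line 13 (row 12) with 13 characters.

r0=0: @
r1=1: @@
r2=10: @ @
r3=11: @@@@
r4=100: @   @
r5=101: @@  @@
r6=110: @ @ @ @
r7=111: @@@@@@@@
r8=1000: @       @
r9=1001: @@      @@
r10=1010: @ @     @ @
r11=1011: @@@@    @@@@
r12=1100: @   @   @   @

Answer: @
@@
@ @
@@@@
@   @
@@  @@
@ @ @ @
@@@@@@@@
@       @
@@      @@
@ @     @ @
@@@@    @@@@
@   @   @   @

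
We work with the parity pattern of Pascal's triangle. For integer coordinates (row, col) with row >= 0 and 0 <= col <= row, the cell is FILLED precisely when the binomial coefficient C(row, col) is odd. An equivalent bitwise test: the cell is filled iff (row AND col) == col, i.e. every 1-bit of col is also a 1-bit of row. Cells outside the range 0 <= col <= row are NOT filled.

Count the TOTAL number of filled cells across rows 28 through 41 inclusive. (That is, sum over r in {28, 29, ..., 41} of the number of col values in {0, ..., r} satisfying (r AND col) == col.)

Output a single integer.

Answer: 138

Derivation:
r28=11100 pc3: +8 =8
r29=11101 pc4: +16 =24
r30=11110 pc4: +16 =40
r31=11111 pc5: +32 =72
r32=100000 pc1: +2 =74
r33=100001 pc2: +4 =78
r34=100010 pc2: +4 =82
r35=100011 pc3: +8 =90
r36=100100 pc2: +4 =94
r37=100101 pc3: +8 =102
r38=100110 pc3: +8 =110
r39=100111 pc4: +16 =126
r40=101000 pc2: +4 =130
r41=101001 pc3: +8 =138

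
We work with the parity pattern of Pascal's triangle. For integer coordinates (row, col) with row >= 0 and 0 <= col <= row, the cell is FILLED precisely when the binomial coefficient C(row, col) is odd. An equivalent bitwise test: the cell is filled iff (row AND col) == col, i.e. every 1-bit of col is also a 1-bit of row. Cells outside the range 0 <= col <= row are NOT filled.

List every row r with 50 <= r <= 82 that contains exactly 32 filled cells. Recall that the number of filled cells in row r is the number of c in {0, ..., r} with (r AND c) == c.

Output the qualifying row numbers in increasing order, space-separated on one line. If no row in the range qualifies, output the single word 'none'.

Row r has 2^popcount(r) filled cells, so we need popcount(r) = log2(32) = 5.
Scan r = 50..82 and keep those with exactly 5 one-bits:
r=50=110010 popcount=3 -> skip
r=51=110011 popcount=4 -> skip
r=52=110100 popcount=3 -> skip
r=53=110101 popcount=4 -> skip
r=54=110110 popcount=4 -> skip
r=55=110111 popcount=5 -> KEEP
r=56=111000 popcount=3 -> skip
r=57=111001 popcount=4 -> skip
r=58=111010 popcount=4 -> skip
r=59=111011 popcount=5 -> KEEP
r=60=111100 popcount=4 -> skip
r=61=111101 popcount=5 -> KEEP
r=62=111110 popcount=5 -> KEEP
r=63=111111 popcount=6 -> skip
r=64=1000000 popcount=1 -> skip
r=65=1000001 popcount=2 -> skip
r=66=1000010 popcount=2 -> skip
r=67=1000011 popcount=3 -> skip
r=68=1000100 popcount=2 -> skip
r=69=1000101 popcount=3 -> skip
r=70=1000110 popcount=3 -> skip
r=71=1000111 popcount=4 -> skip
r=72=1001000 popcount=2 -> skip
r=73=1001001 popcount=3 -> skip
r=74=1001010 popcount=3 -> skip
r=75=1001011 popcount=4 -> skip
r=76=1001100 popcount=3 -> skip
r=77=1001101 popcount=4 -> skip
r=78=1001110 popcount=4 -> skip
r=79=1001111 popcount=5 -> KEEP
r=80=1010000 popcount=2 -> skip
r=81=1010001 popcount=3 -> skip
r=82=1010010 popcount=3 -> skip
Kept rows: 55 59 61 62 79

Answer: 55 59 61 62 79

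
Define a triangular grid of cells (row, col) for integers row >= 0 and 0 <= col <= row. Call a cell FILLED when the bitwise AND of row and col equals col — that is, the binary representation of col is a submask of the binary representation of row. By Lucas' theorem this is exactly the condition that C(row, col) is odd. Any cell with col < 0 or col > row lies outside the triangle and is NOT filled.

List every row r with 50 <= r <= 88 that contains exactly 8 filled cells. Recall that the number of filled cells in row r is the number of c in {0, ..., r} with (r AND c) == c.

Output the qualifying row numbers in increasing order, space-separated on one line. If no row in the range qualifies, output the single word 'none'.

Row r has 2^popcount(r) filled cells, so we need popcount(r) = log2(8) = 3.
Scan r = 50..88 and keep those with exactly 3 one-bits:
r=50=110010 popcount=3 -> KEEP
r=51=110011 popcount=4 -> skip
r=52=110100 popcount=3 -> KEEP
r=53=110101 popcount=4 -> skip
r=54=110110 popcount=4 -> skip
r=55=110111 popcount=5 -> skip
r=56=111000 popcount=3 -> KEEP
r=57=111001 popcount=4 -> skip
r=58=111010 popcount=4 -> skip
r=59=111011 popcount=5 -> skip
r=60=111100 popcount=4 -> skip
r=61=111101 popcount=5 -> skip
r=62=111110 popcount=5 -> skip
r=63=111111 popcount=6 -> skip
r=64=1000000 popcount=1 -> skip
r=65=1000001 popcount=2 -> skip
r=66=1000010 popcount=2 -> skip
r=67=1000011 popcount=3 -> KEEP
r=68=1000100 popcount=2 -> skip
r=69=1000101 popcount=3 -> KEEP
r=70=1000110 popcount=3 -> KEEP
r=71=1000111 popcount=4 -> skip
r=72=1001000 popcount=2 -> skip
r=73=1001001 popcount=3 -> KEEP
r=74=1001010 popcount=3 -> KEEP
r=75=1001011 popcount=4 -> skip
r=76=1001100 popcount=3 -> KEEP
r=77=1001101 popcount=4 -> skip
r=78=1001110 popcount=4 -> skip
r=79=1001111 popcount=5 -> skip
r=80=1010000 popcount=2 -> skip
r=81=1010001 popcount=3 -> KEEP
r=82=1010010 popcount=3 -> KEEP
r=83=1010011 popcount=4 -> skip
r=84=1010100 popcount=3 -> KEEP
r=85=1010101 popcount=4 -> skip
r=86=1010110 popcount=4 -> skip
r=87=1010111 popcount=5 -> skip
r=88=1011000 popcount=3 -> KEEP
Kept rows: 50 52 56 67 69 70 73 74 76 81 82 84 88

Answer: 50 52 56 67 69 70 73 74 76 81 82 84 88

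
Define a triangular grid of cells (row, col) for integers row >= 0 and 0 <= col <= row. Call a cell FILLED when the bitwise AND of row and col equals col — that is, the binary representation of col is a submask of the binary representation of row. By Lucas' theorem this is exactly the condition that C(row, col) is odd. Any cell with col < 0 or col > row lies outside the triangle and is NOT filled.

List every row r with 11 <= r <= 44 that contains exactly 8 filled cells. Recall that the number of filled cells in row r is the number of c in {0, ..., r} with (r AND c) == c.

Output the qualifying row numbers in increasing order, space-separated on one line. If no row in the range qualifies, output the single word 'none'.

Row r has 2^popcount(r) filled cells, so we need popcount(r) = log2(8) = 3.
Scan r = 11..44 and keep those with exactly 3 one-bits:
r=11=1011 popcount=3 -> KEEP
r=12=1100 popcount=2 -> skip
r=13=1101 popcount=3 -> KEEP
r=14=1110 popcount=3 -> KEEP
r=15=1111 popcount=4 -> skip
r=16=10000 popcount=1 -> skip
r=17=10001 popcount=2 -> skip
r=18=10010 popcount=2 -> skip
r=19=10011 popcount=3 -> KEEP
r=20=10100 popcount=2 -> skip
r=21=10101 popcount=3 -> KEEP
r=22=10110 popcount=3 -> KEEP
r=23=10111 popcount=4 -> skip
r=24=11000 popcount=2 -> skip
r=25=11001 popcount=3 -> KEEP
r=26=11010 popcount=3 -> KEEP
r=27=11011 popcount=4 -> skip
r=28=11100 popcount=3 -> KEEP
r=29=11101 popcount=4 -> skip
r=30=11110 popcount=4 -> skip
r=31=11111 popcount=5 -> skip
r=32=100000 popcount=1 -> skip
r=33=100001 popcount=2 -> skip
r=34=100010 popcount=2 -> skip
r=35=100011 popcount=3 -> KEEP
r=36=100100 popcount=2 -> skip
r=37=100101 popcount=3 -> KEEP
r=38=100110 popcount=3 -> KEEP
r=39=100111 popcount=4 -> skip
r=40=101000 popcount=2 -> skip
r=41=101001 popcount=3 -> KEEP
r=42=101010 popcount=3 -> KEEP
r=43=101011 popcount=4 -> skip
r=44=101100 popcount=3 -> KEEP
Kept rows: 11 13 14 19 21 22 25 26 28 35 37 38 41 42 44

Answer: 11 13 14 19 21 22 25 26 28 35 37 38 41 42 44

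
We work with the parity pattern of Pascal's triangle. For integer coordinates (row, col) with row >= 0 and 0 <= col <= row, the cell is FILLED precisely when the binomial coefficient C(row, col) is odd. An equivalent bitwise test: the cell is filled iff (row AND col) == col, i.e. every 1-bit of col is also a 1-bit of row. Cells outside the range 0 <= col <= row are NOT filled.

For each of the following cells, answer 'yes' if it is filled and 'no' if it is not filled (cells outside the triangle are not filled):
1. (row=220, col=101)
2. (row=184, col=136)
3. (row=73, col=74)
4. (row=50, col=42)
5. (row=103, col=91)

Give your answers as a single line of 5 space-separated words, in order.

Answer: no yes no no no

Derivation:
(220,101): row=0b11011100, col=0b1100101, row AND col = 0b1000100 = 68; 68 != 101 -> empty
(184,136): row=0b10111000, col=0b10001000, row AND col = 0b10001000 = 136; 136 == 136 -> filled
(73,74): col outside [0, 73] -> not filled
(50,42): row=0b110010, col=0b101010, row AND col = 0b100010 = 34; 34 != 42 -> empty
(103,91): row=0b1100111, col=0b1011011, row AND col = 0b1000011 = 67; 67 != 91 -> empty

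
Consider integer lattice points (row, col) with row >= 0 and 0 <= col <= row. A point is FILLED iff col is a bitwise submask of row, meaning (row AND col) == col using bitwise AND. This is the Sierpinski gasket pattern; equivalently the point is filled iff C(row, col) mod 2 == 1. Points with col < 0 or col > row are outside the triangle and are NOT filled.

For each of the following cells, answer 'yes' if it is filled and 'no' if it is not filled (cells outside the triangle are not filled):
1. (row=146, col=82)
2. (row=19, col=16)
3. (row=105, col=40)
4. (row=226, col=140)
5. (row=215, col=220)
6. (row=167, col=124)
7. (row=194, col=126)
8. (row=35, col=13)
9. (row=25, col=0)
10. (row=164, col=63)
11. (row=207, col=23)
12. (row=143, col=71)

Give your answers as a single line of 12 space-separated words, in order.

Answer: no yes yes no no no no no yes no no no

Derivation:
(146,82): row=0b10010010, col=0b1010010, row AND col = 0b10010 = 18; 18 != 82 -> empty
(19,16): row=0b10011, col=0b10000, row AND col = 0b10000 = 16; 16 == 16 -> filled
(105,40): row=0b1101001, col=0b101000, row AND col = 0b101000 = 40; 40 == 40 -> filled
(226,140): row=0b11100010, col=0b10001100, row AND col = 0b10000000 = 128; 128 != 140 -> empty
(215,220): col outside [0, 215] -> not filled
(167,124): row=0b10100111, col=0b1111100, row AND col = 0b100100 = 36; 36 != 124 -> empty
(194,126): row=0b11000010, col=0b1111110, row AND col = 0b1000010 = 66; 66 != 126 -> empty
(35,13): row=0b100011, col=0b1101, row AND col = 0b1 = 1; 1 != 13 -> empty
(25,0): row=0b11001, col=0b0, row AND col = 0b0 = 0; 0 == 0 -> filled
(164,63): row=0b10100100, col=0b111111, row AND col = 0b100100 = 36; 36 != 63 -> empty
(207,23): row=0b11001111, col=0b10111, row AND col = 0b111 = 7; 7 != 23 -> empty
(143,71): row=0b10001111, col=0b1000111, row AND col = 0b111 = 7; 7 != 71 -> empty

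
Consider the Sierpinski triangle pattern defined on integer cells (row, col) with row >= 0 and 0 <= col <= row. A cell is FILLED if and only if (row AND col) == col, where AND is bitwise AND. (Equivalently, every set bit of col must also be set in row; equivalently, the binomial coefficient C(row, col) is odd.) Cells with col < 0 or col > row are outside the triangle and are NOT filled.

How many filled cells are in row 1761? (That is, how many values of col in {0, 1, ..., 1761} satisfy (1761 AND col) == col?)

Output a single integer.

1761 in binary = 11011100001
popcount(1761) = number of 1-bits in 11011100001 = 6
A col c satisfies (1761 AND c) == c iff every set bit of c is also set in 1761; each of the 6 set bits of 1761 can independently be on or off in c.
count = 2^6 = 64

Answer: 64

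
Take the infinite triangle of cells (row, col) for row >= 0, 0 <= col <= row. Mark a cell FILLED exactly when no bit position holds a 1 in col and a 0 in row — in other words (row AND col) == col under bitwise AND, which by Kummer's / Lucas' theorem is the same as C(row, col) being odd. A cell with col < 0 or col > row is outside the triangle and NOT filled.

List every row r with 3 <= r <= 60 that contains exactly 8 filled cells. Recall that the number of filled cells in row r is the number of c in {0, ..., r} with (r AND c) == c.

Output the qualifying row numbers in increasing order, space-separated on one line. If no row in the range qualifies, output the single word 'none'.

Row r has 2^popcount(r) filled cells, so we need popcount(r) = log2(8) = 3.
Scan r = 3..60 and keep those with exactly 3 one-bits:
r=3=11 popcount=2 -> skip
r=4=100 popcount=1 -> skip
r=5=101 popcount=2 -> skip
r=6=110 popcount=2 -> skip
r=7=111 popcount=3 -> KEEP
r=8=1000 popcount=1 -> skip
r=9=1001 popcount=2 -> skip
r=10=1010 popcount=2 -> skip
r=11=1011 popcount=3 -> KEEP
r=12=1100 popcount=2 -> skip
r=13=1101 popcount=3 -> KEEP
r=14=1110 popcount=3 -> KEEP
r=15=1111 popcount=4 -> skip
r=16=10000 popcount=1 -> skip
r=17=10001 popcount=2 -> skip
r=18=10010 popcount=2 -> skip
r=19=10011 popcount=3 -> KEEP
r=20=10100 popcount=2 -> skip
r=21=10101 popcount=3 -> KEEP
r=22=10110 popcount=3 -> KEEP
r=23=10111 popcount=4 -> skip
r=24=11000 popcount=2 -> skip
r=25=11001 popcount=3 -> KEEP
r=26=11010 popcount=3 -> KEEP
r=27=11011 popcount=4 -> skip
r=28=11100 popcount=3 -> KEEP
r=29=11101 popcount=4 -> skip
r=30=11110 popcount=4 -> skip
r=31=11111 popcount=5 -> skip
r=32=100000 popcount=1 -> skip
r=33=100001 popcount=2 -> skip
r=34=100010 popcount=2 -> skip
r=35=100011 popcount=3 -> KEEP
r=36=100100 popcount=2 -> skip
r=37=100101 popcount=3 -> KEEP
r=38=100110 popcount=3 -> KEEP
r=39=100111 popcount=4 -> skip
r=40=101000 popcount=2 -> skip
r=41=101001 popcount=3 -> KEEP
r=42=101010 popcount=3 -> KEEP
r=43=101011 popcount=4 -> skip
r=44=101100 popcount=3 -> KEEP
r=45=101101 popcount=4 -> skip
r=46=101110 popcount=4 -> skip
r=47=101111 popcount=5 -> skip
r=48=110000 popcount=2 -> skip
r=49=110001 popcount=3 -> KEEP
r=50=110010 popcount=3 -> KEEP
r=51=110011 popcount=4 -> skip
r=52=110100 popcount=3 -> KEEP
r=53=110101 popcount=4 -> skip
r=54=110110 popcount=4 -> skip
r=55=110111 popcount=5 -> skip
r=56=111000 popcount=3 -> KEEP
r=57=111001 popcount=4 -> skip
r=58=111010 popcount=4 -> skip
r=59=111011 popcount=5 -> skip
r=60=111100 popcount=4 -> skip
Kept rows: 7 11 13 14 19 21 22 25 26 28 35 37 38 41 42 44 49 50 52 56

Answer: 7 11 13 14 19 21 22 25 26 28 35 37 38 41 42 44 49 50 52 56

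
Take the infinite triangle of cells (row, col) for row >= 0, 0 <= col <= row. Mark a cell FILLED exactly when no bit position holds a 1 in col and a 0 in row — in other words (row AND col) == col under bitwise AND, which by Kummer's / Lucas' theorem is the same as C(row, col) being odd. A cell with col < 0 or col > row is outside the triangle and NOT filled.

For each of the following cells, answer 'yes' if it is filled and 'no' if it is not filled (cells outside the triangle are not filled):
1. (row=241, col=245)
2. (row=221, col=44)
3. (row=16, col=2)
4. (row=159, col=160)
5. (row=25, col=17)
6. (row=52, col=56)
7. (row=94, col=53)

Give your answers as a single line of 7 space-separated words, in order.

Answer: no no no no yes no no

Derivation:
(241,245): col outside [0, 241] -> not filled
(221,44): row=0b11011101, col=0b101100, row AND col = 0b1100 = 12; 12 != 44 -> empty
(16,2): row=0b10000, col=0b10, row AND col = 0b0 = 0; 0 != 2 -> empty
(159,160): col outside [0, 159] -> not filled
(25,17): row=0b11001, col=0b10001, row AND col = 0b10001 = 17; 17 == 17 -> filled
(52,56): col outside [0, 52] -> not filled
(94,53): row=0b1011110, col=0b110101, row AND col = 0b10100 = 20; 20 != 53 -> empty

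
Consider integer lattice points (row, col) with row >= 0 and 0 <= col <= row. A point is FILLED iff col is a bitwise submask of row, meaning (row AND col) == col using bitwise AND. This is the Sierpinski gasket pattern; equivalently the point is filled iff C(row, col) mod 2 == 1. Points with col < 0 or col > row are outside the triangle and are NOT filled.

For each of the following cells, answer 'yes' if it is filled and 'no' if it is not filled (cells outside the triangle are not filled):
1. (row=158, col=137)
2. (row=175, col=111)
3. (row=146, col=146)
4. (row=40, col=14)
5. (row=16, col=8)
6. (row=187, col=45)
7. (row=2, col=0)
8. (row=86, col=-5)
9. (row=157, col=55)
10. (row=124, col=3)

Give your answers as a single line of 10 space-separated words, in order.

(158,137): row=0b10011110, col=0b10001001, row AND col = 0b10001000 = 136; 136 != 137 -> empty
(175,111): row=0b10101111, col=0b1101111, row AND col = 0b101111 = 47; 47 != 111 -> empty
(146,146): row=0b10010010, col=0b10010010, row AND col = 0b10010010 = 146; 146 == 146 -> filled
(40,14): row=0b101000, col=0b1110, row AND col = 0b1000 = 8; 8 != 14 -> empty
(16,8): row=0b10000, col=0b1000, row AND col = 0b0 = 0; 0 != 8 -> empty
(187,45): row=0b10111011, col=0b101101, row AND col = 0b101001 = 41; 41 != 45 -> empty
(2,0): row=0b10, col=0b0, row AND col = 0b0 = 0; 0 == 0 -> filled
(86,-5): col outside [0, 86] -> not filled
(157,55): row=0b10011101, col=0b110111, row AND col = 0b10101 = 21; 21 != 55 -> empty
(124,3): row=0b1111100, col=0b11, row AND col = 0b0 = 0; 0 != 3 -> empty

Answer: no no yes no no no yes no no no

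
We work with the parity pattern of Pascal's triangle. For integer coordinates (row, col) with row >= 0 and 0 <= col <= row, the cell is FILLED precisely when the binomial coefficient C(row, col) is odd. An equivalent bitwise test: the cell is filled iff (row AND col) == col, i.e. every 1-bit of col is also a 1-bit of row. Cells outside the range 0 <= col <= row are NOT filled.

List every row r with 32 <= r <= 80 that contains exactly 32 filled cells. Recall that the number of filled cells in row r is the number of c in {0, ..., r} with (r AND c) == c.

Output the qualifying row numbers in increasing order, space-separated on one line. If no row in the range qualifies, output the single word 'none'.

Answer: 47 55 59 61 62 79

Derivation:
Row r has 2^popcount(r) filled cells, so we need popcount(r) = log2(32) = 5.
Scan r = 32..80 and keep those with exactly 5 one-bits:
r=32=100000 popcount=1 -> skip
r=33=100001 popcount=2 -> skip
r=34=100010 popcount=2 -> skip
r=35=100011 popcount=3 -> skip
r=36=100100 popcount=2 -> skip
r=37=100101 popcount=3 -> skip
r=38=100110 popcount=3 -> skip
r=39=100111 popcount=4 -> skip
r=40=101000 popcount=2 -> skip
r=41=101001 popcount=3 -> skip
r=42=101010 popcount=3 -> skip
r=43=101011 popcount=4 -> skip
r=44=101100 popcount=3 -> skip
r=45=101101 popcount=4 -> skip
r=46=101110 popcount=4 -> skip
r=47=101111 popcount=5 -> KEEP
r=48=110000 popcount=2 -> skip
r=49=110001 popcount=3 -> skip
r=50=110010 popcount=3 -> skip
r=51=110011 popcount=4 -> skip
r=52=110100 popcount=3 -> skip
r=53=110101 popcount=4 -> skip
r=54=110110 popcount=4 -> skip
r=55=110111 popcount=5 -> KEEP
r=56=111000 popcount=3 -> skip
r=57=111001 popcount=4 -> skip
r=58=111010 popcount=4 -> skip
r=59=111011 popcount=5 -> KEEP
r=60=111100 popcount=4 -> skip
r=61=111101 popcount=5 -> KEEP
r=62=111110 popcount=5 -> KEEP
r=63=111111 popcount=6 -> skip
r=64=1000000 popcount=1 -> skip
r=65=1000001 popcount=2 -> skip
r=66=1000010 popcount=2 -> skip
r=67=1000011 popcount=3 -> skip
r=68=1000100 popcount=2 -> skip
r=69=1000101 popcount=3 -> skip
r=70=1000110 popcount=3 -> skip
r=71=1000111 popcount=4 -> skip
r=72=1001000 popcount=2 -> skip
r=73=1001001 popcount=3 -> skip
r=74=1001010 popcount=3 -> skip
r=75=1001011 popcount=4 -> skip
r=76=1001100 popcount=3 -> skip
r=77=1001101 popcount=4 -> skip
r=78=1001110 popcount=4 -> skip
r=79=1001111 popcount=5 -> KEEP
r=80=1010000 popcount=2 -> skip
Kept rows: 47 55 59 61 62 79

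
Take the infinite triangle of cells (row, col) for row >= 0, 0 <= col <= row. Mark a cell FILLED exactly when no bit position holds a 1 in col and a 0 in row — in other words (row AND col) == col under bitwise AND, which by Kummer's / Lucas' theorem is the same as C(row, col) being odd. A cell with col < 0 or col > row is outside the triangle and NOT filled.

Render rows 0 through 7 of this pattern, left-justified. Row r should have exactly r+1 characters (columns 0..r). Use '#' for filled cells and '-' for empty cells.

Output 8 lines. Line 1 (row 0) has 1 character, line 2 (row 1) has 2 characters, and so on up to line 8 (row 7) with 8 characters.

r0=0: #
r1=1: ##
r2=10: #-#
r3=11: ####
r4=100: #---#
r5=101: ##--##
r6=110: #-#-#-#
r7=111: ########

Answer: #
##
#-#
####
#---#
##--##
#-#-#-#
########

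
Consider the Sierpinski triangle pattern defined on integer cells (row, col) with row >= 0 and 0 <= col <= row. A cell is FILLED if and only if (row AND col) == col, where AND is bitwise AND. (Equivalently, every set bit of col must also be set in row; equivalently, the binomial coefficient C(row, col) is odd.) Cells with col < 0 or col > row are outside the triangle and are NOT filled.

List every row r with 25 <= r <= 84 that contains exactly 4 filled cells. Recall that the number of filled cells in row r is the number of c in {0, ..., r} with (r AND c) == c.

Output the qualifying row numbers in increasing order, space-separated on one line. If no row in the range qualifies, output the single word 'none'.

Answer: 33 34 36 40 48 65 66 68 72 80

Derivation:
Row r has 2^popcount(r) filled cells, so we need popcount(r) = log2(4) = 2.
Scan r = 25..84 and keep those with exactly 2 one-bits:
r=25=11001 popcount=3 -> skip
r=26=11010 popcount=3 -> skip
r=27=11011 popcount=4 -> skip
r=28=11100 popcount=3 -> skip
r=29=11101 popcount=4 -> skip
r=30=11110 popcount=4 -> skip
r=31=11111 popcount=5 -> skip
r=32=100000 popcount=1 -> skip
r=33=100001 popcount=2 -> KEEP
r=34=100010 popcount=2 -> KEEP
r=35=100011 popcount=3 -> skip
r=36=100100 popcount=2 -> KEEP
r=37=100101 popcount=3 -> skip
r=38=100110 popcount=3 -> skip
r=39=100111 popcount=4 -> skip
r=40=101000 popcount=2 -> KEEP
r=41=101001 popcount=3 -> skip
r=42=101010 popcount=3 -> skip
r=43=101011 popcount=4 -> skip
r=44=101100 popcount=3 -> skip
r=45=101101 popcount=4 -> skip
r=46=101110 popcount=4 -> skip
r=47=101111 popcount=5 -> skip
r=48=110000 popcount=2 -> KEEP
r=49=110001 popcount=3 -> skip
r=50=110010 popcount=3 -> skip
r=51=110011 popcount=4 -> skip
r=52=110100 popcount=3 -> skip
r=53=110101 popcount=4 -> skip
r=54=110110 popcount=4 -> skip
r=55=110111 popcount=5 -> skip
r=56=111000 popcount=3 -> skip
r=57=111001 popcount=4 -> skip
r=58=111010 popcount=4 -> skip
r=59=111011 popcount=5 -> skip
r=60=111100 popcount=4 -> skip
r=61=111101 popcount=5 -> skip
r=62=111110 popcount=5 -> skip
r=63=111111 popcount=6 -> skip
r=64=1000000 popcount=1 -> skip
r=65=1000001 popcount=2 -> KEEP
r=66=1000010 popcount=2 -> KEEP
r=67=1000011 popcount=3 -> skip
r=68=1000100 popcount=2 -> KEEP
r=69=1000101 popcount=3 -> skip
r=70=1000110 popcount=3 -> skip
r=71=1000111 popcount=4 -> skip
r=72=1001000 popcount=2 -> KEEP
r=73=1001001 popcount=3 -> skip
r=74=1001010 popcount=3 -> skip
r=75=1001011 popcount=4 -> skip
r=76=1001100 popcount=3 -> skip
r=77=1001101 popcount=4 -> skip
r=78=1001110 popcount=4 -> skip
r=79=1001111 popcount=5 -> skip
r=80=1010000 popcount=2 -> KEEP
r=81=1010001 popcount=3 -> skip
r=82=1010010 popcount=3 -> skip
r=83=1010011 popcount=4 -> skip
r=84=1010100 popcount=3 -> skip
Kept rows: 33 34 36 40 48 65 66 68 72 80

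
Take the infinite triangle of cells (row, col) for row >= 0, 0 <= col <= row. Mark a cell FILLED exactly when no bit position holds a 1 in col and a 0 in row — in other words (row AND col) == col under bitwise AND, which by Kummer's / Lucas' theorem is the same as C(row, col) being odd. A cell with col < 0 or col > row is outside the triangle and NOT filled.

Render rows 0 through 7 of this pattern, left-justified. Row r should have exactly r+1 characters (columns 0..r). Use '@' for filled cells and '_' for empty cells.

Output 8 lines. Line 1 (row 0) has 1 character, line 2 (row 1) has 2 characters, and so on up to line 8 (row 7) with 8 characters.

Answer: @
@@
@_@
@@@@
@___@
@@__@@
@_@_@_@
@@@@@@@@

Derivation:
r0=0: @
r1=1: @@
r2=10: @_@
r3=11: @@@@
r4=100: @___@
r5=101: @@__@@
r6=110: @_@_@_@
r7=111: @@@@@@@@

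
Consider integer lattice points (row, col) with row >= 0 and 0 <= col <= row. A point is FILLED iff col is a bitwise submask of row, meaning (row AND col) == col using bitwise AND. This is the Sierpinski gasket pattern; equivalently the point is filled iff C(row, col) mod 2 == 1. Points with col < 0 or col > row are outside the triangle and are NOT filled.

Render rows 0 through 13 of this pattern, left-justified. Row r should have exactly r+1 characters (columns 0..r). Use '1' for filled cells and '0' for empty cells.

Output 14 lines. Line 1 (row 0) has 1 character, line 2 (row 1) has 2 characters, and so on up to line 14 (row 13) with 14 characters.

r0=0: 1
r1=1: 11
r2=10: 101
r3=11: 1111
r4=100: 10001
r5=101: 110011
r6=110: 1010101
r7=111: 11111111
r8=1000: 100000001
r9=1001: 1100000011
r10=1010: 10100000101
r11=1011: 111100001111
r12=1100: 1000100010001
r13=1101: 11001100110011

Answer: 1
11
101
1111
10001
110011
1010101
11111111
100000001
1100000011
10100000101
111100001111
1000100010001
11001100110011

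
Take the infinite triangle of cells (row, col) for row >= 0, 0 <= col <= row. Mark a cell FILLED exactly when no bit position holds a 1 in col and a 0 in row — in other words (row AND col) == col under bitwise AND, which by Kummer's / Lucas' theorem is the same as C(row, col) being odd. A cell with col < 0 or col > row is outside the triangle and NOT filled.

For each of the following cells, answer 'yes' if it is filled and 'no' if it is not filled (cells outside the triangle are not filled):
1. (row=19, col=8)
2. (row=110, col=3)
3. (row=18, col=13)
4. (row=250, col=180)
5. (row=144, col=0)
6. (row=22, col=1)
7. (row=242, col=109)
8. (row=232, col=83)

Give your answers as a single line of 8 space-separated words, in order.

(19,8): row=0b10011, col=0b1000, row AND col = 0b0 = 0; 0 != 8 -> empty
(110,3): row=0b1101110, col=0b11, row AND col = 0b10 = 2; 2 != 3 -> empty
(18,13): row=0b10010, col=0b1101, row AND col = 0b0 = 0; 0 != 13 -> empty
(250,180): row=0b11111010, col=0b10110100, row AND col = 0b10110000 = 176; 176 != 180 -> empty
(144,0): row=0b10010000, col=0b0, row AND col = 0b0 = 0; 0 == 0 -> filled
(22,1): row=0b10110, col=0b1, row AND col = 0b0 = 0; 0 != 1 -> empty
(242,109): row=0b11110010, col=0b1101101, row AND col = 0b1100000 = 96; 96 != 109 -> empty
(232,83): row=0b11101000, col=0b1010011, row AND col = 0b1000000 = 64; 64 != 83 -> empty

Answer: no no no no yes no no no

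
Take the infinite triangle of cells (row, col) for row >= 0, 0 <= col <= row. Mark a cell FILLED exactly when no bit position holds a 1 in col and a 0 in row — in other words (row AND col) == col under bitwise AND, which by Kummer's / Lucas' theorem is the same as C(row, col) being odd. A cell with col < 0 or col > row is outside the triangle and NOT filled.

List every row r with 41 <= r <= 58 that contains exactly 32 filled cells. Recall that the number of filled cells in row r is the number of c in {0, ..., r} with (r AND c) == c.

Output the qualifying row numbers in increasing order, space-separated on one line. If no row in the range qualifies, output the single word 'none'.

Row r has 2^popcount(r) filled cells, so we need popcount(r) = log2(32) = 5.
Scan r = 41..58 and keep those with exactly 5 one-bits:
r=41=101001 popcount=3 -> skip
r=42=101010 popcount=3 -> skip
r=43=101011 popcount=4 -> skip
r=44=101100 popcount=3 -> skip
r=45=101101 popcount=4 -> skip
r=46=101110 popcount=4 -> skip
r=47=101111 popcount=5 -> KEEP
r=48=110000 popcount=2 -> skip
r=49=110001 popcount=3 -> skip
r=50=110010 popcount=3 -> skip
r=51=110011 popcount=4 -> skip
r=52=110100 popcount=3 -> skip
r=53=110101 popcount=4 -> skip
r=54=110110 popcount=4 -> skip
r=55=110111 popcount=5 -> KEEP
r=56=111000 popcount=3 -> skip
r=57=111001 popcount=4 -> skip
r=58=111010 popcount=4 -> skip
Kept rows: 47 55

Answer: 47 55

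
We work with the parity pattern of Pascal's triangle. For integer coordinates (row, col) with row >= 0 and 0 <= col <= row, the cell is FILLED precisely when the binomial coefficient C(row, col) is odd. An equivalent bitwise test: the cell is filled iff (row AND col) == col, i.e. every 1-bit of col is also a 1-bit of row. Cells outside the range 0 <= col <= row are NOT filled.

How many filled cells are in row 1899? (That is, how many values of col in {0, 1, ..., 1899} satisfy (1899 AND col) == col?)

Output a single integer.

Answer: 256

Derivation:
1899 in binary = 11101101011
popcount(1899) = number of 1-bits in 11101101011 = 8
A col c satisfies (1899 AND c) == c iff every set bit of c is also set in 1899; each of the 8 set bits of 1899 can independently be on or off in c.
count = 2^8 = 256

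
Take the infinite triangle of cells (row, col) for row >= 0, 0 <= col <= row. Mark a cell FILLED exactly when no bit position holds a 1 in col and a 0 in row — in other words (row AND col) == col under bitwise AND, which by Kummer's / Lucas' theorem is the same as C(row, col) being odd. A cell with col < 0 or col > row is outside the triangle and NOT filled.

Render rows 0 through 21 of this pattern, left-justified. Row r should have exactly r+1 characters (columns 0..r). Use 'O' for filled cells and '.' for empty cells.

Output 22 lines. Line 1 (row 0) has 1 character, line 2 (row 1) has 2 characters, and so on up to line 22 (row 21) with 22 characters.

r0=0: O
r1=1: OO
r2=10: O.O
r3=11: OOOO
r4=100: O...O
r5=101: OO..OO
r6=110: O.O.O.O
r7=111: OOOOOOOO
r8=1000: O.......O
r9=1001: OO......OO
r10=1010: O.O.....O.O
r11=1011: OOOO....OOOO
r12=1100: O...O...O...O
r13=1101: OO..OO..OO..OO
r14=1110: O.O.O.O.O.O.O.O
r15=1111: OOOOOOOOOOOOOOOO
r16=10000: O...............O
r17=10001: OO..............OO
r18=10010: O.O.............O.O
r19=10011: OOOO............OOOO
r20=10100: O...O...........O...O
r21=10101: OO..OO..........OO..OO

Answer: O
OO
O.O
OOOO
O...O
OO..OO
O.O.O.O
OOOOOOOO
O.......O
OO......OO
O.O.....O.O
OOOO....OOOO
O...O...O...O
OO..OO..OO..OO
O.O.O.O.O.O.O.O
OOOOOOOOOOOOOOOO
O...............O
OO..............OO
O.O.............O.O
OOOO............OOOO
O...O...........O...O
OO..OO..........OO..OO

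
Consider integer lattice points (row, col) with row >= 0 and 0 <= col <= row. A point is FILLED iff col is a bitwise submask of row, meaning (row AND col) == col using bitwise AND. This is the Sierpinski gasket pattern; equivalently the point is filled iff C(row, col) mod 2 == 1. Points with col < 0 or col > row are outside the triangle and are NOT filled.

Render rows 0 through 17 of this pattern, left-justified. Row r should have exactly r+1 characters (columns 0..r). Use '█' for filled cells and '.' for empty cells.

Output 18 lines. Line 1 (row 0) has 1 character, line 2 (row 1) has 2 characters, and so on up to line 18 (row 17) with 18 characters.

r0=0: █
r1=1: ██
r2=10: █.█
r3=11: ████
r4=100: █...█
r5=101: ██..██
r6=110: █.█.█.█
r7=111: ████████
r8=1000: █.......█
r9=1001: ██......██
r10=1010: █.█.....█.█
r11=1011: ████....████
r12=1100: █...█...█...█
r13=1101: ██..██..██..██
r14=1110: █.█.█.█.█.█.█.█
r15=1111: ████████████████
r16=10000: █...............█
r17=10001: ██..............██

Answer: █
██
█.█
████
█...█
██..██
█.█.█.█
████████
█.......█
██......██
█.█.....█.█
████....████
█...█...█...█
██..██..██..██
█.█.█.█.█.█.█.█
████████████████
█...............█
██..............██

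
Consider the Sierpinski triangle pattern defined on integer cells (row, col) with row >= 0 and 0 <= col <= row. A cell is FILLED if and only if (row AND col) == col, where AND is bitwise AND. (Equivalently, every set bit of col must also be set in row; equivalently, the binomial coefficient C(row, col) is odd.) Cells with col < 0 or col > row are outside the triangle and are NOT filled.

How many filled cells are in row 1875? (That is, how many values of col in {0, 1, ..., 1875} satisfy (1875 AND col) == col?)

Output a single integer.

Answer: 128

Derivation:
1875 in binary = 11101010011
popcount(1875) = number of 1-bits in 11101010011 = 7
A col c satisfies (1875 AND c) == c iff every set bit of c is also set in 1875; each of the 7 set bits of 1875 can independently be on or off in c.
count = 2^7 = 128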